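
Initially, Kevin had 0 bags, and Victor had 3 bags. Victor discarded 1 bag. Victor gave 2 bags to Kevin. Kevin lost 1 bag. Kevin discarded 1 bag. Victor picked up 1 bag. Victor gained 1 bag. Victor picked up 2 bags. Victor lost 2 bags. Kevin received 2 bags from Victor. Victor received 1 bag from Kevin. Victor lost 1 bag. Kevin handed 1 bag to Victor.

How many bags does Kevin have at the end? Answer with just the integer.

Tracking counts step by step:
Start: Kevin=0, Victor=3
Event 1 (Victor -1): Victor: 3 -> 2. State: Kevin=0, Victor=2
Event 2 (Victor -> Kevin, 2): Victor: 2 -> 0, Kevin: 0 -> 2. State: Kevin=2, Victor=0
Event 3 (Kevin -1): Kevin: 2 -> 1. State: Kevin=1, Victor=0
Event 4 (Kevin -1): Kevin: 1 -> 0. State: Kevin=0, Victor=0
Event 5 (Victor +1): Victor: 0 -> 1. State: Kevin=0, Victor=1
Event 6 (Victor +1): Victor: 1 -> 2. State: Kevin=0, Victor=2
Event 7 (Victor +2): Victor: 2 -> 4. State: Kevin=0, Victor=4
Event 8 (Victor -2): Victor: 4 -> 2. State: Kevin=0, Victor=2
Event 9 (Victor -> Kevin, 2): Victor: 2 -> 0, Kevin: 0 -> 2. State: Kevin=2, Victor=0
Event 10 (Kevin -> Victor, 1): Kevin: 2 -> 1, Victor: 0 -> 1. State: Kevin=1, Victor=1
Event 11 (Victor -1): Victor: 1 -> 0. State: Kevin=1, Victor=0
Event 12 (Kevin -> Victor, 1): Kevin: 1 -> 0, Victor: 0 -> 1. State: Kevin=0, Victor=1

Kevin's final count: 0

Answer: 0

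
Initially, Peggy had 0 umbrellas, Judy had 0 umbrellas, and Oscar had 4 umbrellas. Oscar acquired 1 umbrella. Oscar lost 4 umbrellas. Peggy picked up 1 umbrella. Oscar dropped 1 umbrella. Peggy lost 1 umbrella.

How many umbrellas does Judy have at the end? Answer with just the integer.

Tracking counts step by step:
Start: Peggy=0, Judy=0, Oscar=4
Event 1 (Oscar +1): Oscar: 4 -> 5. State: Peggy=0, Judy=0, Oscar=5
Event 2 (Oscar -4): Oscar: 5 -> 1. State: Peggy=0, Judy=0, Oscar=1
Event 3 (Peggy +1): Peggy: 0 -> 1. State: Peggy=1, Judy=0, Oscar=1
Event 4 (Oscar -1): Oscar: 1 -> 0. State: Peggy=1, Judy=0, Oscar=0
Event 5 (Peggy -1): Peggy: 1 -> 0. State: Peggy=0, Judy=0, Oscar=0

Judy's final count: 0

Answer: 0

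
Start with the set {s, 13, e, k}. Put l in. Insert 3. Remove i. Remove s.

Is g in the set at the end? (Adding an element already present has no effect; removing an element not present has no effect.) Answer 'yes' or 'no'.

Tracking the set through each operation:
Start: {13, e, k, s}
Event 1 (add l): added. Set: {13, e, k, l, s}
Event 2 (add 3): added. Set: {13, 3, e, k, l, s}
Event 3 (remove i): not present, no change. Set: {13, 3, e, k, l, s}
Event 4 (remove s): removed. Set: {13, 3, e, k, l}

Final set: {13, 3, e, k, l} (size 5)
g is NOT in the final set.

Answer: no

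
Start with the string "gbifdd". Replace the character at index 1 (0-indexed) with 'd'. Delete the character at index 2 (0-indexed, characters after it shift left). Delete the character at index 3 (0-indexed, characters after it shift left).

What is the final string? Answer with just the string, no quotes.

Applying each edit step by step:
Start: "gbifdd"
Op 1 (replace idx 1: 'b' -> 'd'): "gbifdd" -> "gdifdd"
Op 2 (delete idx 2 = 'i'): "gdifdd" -> "gdfdd"
Op 3 (delete idx 3 = 'd'): "gdfdd" -> "gdfd"

Answer: gdfd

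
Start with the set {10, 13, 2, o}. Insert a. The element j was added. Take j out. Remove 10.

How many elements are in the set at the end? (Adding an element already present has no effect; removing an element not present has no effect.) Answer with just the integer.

Tracking the set through each operation:
Start: {10, 13, 2, o}
Event 1 (add a): added. Set: {10, 13, 2, a, o}
Event 2 (add j): added. Set: {10, 13, 2, a, j, o}
Event 3 (remove j): removed. Set: {10, 13, 2, a, o}
Event 4 (remove 10): removed. Set: {13, 2, a, o}

Final set: {13, 2, a, o} (size 4)

Answer: 4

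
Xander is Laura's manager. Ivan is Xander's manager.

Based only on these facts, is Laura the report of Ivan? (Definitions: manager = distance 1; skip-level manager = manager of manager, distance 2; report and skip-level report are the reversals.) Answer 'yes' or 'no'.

Answer: no

Derivation:
Reconstructing the manager chain from the given facts:
  Ivan -> Xander -> Laura
(each arrow means 'manager of the next')
Positions in the chain (0 = top):
  position of Ivan: 0
  position of Xander: 1
  position of Laura: 2

Laura is at position 2, Ivan is at position 0; signed distance (j - i) = -2.
'report' requires j - i = -1. Actual distance is -2, so the relation does NOT hold.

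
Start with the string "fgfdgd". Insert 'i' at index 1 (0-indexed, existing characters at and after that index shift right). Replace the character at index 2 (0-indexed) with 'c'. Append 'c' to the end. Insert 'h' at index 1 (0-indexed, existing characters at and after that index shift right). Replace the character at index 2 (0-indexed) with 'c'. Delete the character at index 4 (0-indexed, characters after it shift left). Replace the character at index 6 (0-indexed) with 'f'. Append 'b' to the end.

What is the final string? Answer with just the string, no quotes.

Answer: fhccdgfcb

Derivation:
Applying each edit step by step:
Start: "fgfdgd"
Op 1 (insert 'i' at idx 1): "fgfdgd" -> "figfdgd"
Op 2 (replace idx 2: 'g' -> 'c'): "figfdgd" -> "ficfdgd"
Op 3 (append 'c'): "ficfdgd" -> "ficfdgdc"
Op 4 (insert 'h' at idx 1): "ficfdgdc" -> "fhicfdgdc"
Op 5 (replace idx 2: 'i' -> 'c'): "fhicfdgdc" -> "fhccfdgdc"
Op 6 (delete idx 4 = 'f'): "fhccfdgdc" -> "fhccdgdc"
Op 7 (replace idx 6: 'd' -> 'f'): "fhccdgdc" -> "fhccdgfc"
Op 8 (append 'b'): "fhccdgfc" -> "fhccdgfcb"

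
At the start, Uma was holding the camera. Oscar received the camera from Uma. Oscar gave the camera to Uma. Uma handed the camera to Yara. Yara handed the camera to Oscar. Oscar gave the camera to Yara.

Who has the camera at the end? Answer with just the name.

Tracking the camera through each event:
Start: Uma has the camera.
After event 1: Oscar has the camera.
After event 2: Uma has the camera.
After event 3: Yara has the camera.
After event 4: Oscar has the camera.
After event 5: Yara has the camera.

Answer: Yara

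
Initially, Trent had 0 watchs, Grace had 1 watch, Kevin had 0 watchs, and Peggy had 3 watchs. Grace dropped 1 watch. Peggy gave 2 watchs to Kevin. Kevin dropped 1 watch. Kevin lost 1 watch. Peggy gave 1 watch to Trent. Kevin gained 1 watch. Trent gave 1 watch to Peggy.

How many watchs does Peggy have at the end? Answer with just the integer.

Answer: 1

Derivation:
Tracking counts step by step:
Start: Trent=0, Grace=1, Kevin=0, Peggy=3
Event 1 (Grace -1): Grace: 1 -> 0. State: Trent=0, Grace=0, Kevin=0, Peggy=3
Event 2 (Peggy -> Kevin, 2): Peggy: 3 -> 1, Kevin: 0 -> 2. State: Trent=0, Grace=0, Kevin=2, Peggy=1
Event 3 (Kevin -1): Kevin: 2 -> 1. State: Trent=0, Grace=0, Kevin=1, Peggy=1
Event 4 (Kevin -1): Kevin: 1 -> 0. State: Trent=0, Grace=0, Kevin=0, Peggy=1
Event 5 (Peggy -> Trent, 1): Peggy: 1 -> 0, Trent: 0 -> 1. State: Trent=1, Grace=0, Kevin=0, Peggy=0
Event 6 (Kevin +1): Kevin: 0 -> 1. State: Trent=1, Grace=0, Kevin=1, Peggy=0
Event 7 (Trent -> Peggy, 1): Trent: 1 -> 0, Peggy: 0 -> 1. State: Trent=0, Grace=0, Kevin=1, Peggy=1

Peggy's final count: 1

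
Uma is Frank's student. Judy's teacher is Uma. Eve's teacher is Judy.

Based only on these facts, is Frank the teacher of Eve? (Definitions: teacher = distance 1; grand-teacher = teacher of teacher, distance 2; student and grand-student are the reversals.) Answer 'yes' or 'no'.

Answer: no

Derivation:
Reconstructing the teacher chain from the given facts:
  Frank -> Uma -> Judy -> Eve
(each arrow means 'teacher of the next')
Positions in the chain (0 = top):
  position of Frank: 0
  position of Uma: 1
  position of Judy: 2
  position of Eve: 3

Frank is at position 0, Eve is at position 3; signed distance (j - i) = 3.
'teacher' requires j - i = 1. Actual distance is 3, so the relation does NOT hold.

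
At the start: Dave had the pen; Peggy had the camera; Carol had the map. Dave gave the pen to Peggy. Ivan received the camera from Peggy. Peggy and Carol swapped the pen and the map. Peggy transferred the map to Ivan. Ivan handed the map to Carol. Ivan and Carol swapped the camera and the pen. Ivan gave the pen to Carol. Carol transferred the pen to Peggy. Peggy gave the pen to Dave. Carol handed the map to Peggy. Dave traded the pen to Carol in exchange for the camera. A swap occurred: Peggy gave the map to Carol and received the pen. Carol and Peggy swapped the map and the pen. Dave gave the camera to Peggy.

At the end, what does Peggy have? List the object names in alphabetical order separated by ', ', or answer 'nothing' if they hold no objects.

Answer: camera, map

Derivation:
Tracking all object holders:
Start: pen:Dave, camera:Peggy, map:Carol
Event 1 (give pen: Dave -> Peggy). State: pen:Peggy, camera:Peggy, map:Carol
Event 2 (give camera: Peggy -> Ivan). State: pen:Peggy, camera:Ivan, map:Carol
Event 3 (swap pen<->map: now pen:Carol, map:Peggy). State: pen:Carol, camera:Ivan, map:Peggy
Event 4 (give map: Peggy -> Ivan). State: pen:Carol, camera:Ivan, map:Ivan
Event 5 (give map: Ivan -> Carol). State: pen:Carol, camera:Ivan, map:Carol
Event 6 (swap camera<->pen: now camera:Carol, pen:Ivan). State: pen:Ivan, camera:Carol, map:Carol
Event 7 (give pen: Ivan -> Carol). State: pen:Carol, camera:Carol, map:Carol
Event 8 (give pen: Carol -> Peggy). State: pen:Peggy, camera:Carol, map:Carol
Event 9 (give pen: Peggy -> Dave). State: pen:Dave, camera:Carol, map:Carol
Event 10 (give map: Carol -> Peggy). State: pen:Dave, camera:Carol, map:Peggy
Event 11 (swap pen<->camera: now pen:Carol, camera:Dave). State: pen:Carol, camera:Dave, map:Peggy
Event 12 (swap map<->pen: now map:Carol, pen:Peggy). State: pen:Peggy, camera:Dave, map:Carol
Event 13 (swap map<->pen: now map:Peggy, pen:Carol). State: pen:Carol, camera:Dave, map:Peggy
Event 14 (give camera: Dave -> Peggy). State: pen:Carol, camera:Peggy, map:Peggy

Final state: pen:Carol, camera:Peggy, map:Peggy
Peggy holds: camera, map.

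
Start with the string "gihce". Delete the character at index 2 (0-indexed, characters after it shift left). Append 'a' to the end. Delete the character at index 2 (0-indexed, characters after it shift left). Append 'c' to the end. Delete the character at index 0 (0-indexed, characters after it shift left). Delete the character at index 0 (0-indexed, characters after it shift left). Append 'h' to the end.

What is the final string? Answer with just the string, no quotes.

Applying each edit step by step:
Start: "gihce"
Op 1 (delete idx 2 = 'h'): "gihce" -> "gice"
Op 2 (append 'a'): "gice" -> "gicea"
Op 3 (delete idx 2 = 'c'): "gicea" -> "giea"
Op 4 (append 'c'): "giea" -> "gieac"
Op 5 (delete idx 0 = 'g'): "gieac" -> "ieac"
Op 6 (delete idx 0 = 'i'): "ieac" -> "eac"
Op 7 (append 'h'): "eac" -> "each"

Answer: each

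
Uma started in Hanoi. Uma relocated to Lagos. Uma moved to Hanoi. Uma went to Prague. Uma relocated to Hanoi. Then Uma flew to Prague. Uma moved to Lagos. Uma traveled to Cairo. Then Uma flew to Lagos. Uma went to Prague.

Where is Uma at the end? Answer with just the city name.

Tracking Uma's location:
Start: Uma is in Hanoi.
After move 1: Hanoi -> Lagos. Uma is in Lagos.
After move 2: Lagos -> Hanoi. Uma is in Hanoi.
After move 3: Hanoi -> Prague. Uma is in Prague.
After move 4: Prague -> Hanoi. Uma is in Hanoi.
After move 5: Hanoi -> Prague. Uma is in Prague.
After move 6: Prague -> Lagos. Uma is in Lagos.
After move 7: Lagos -> Cairo. Uma is in Cairo.
After move 8: Cairo -> Lagos. Uma is in Lagos.
After move 9: Lagos -> Prague. Uma is in Prague.

Answer: Prague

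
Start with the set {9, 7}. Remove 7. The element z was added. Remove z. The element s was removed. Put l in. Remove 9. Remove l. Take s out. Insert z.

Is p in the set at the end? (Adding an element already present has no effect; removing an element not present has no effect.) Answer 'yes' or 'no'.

Answer: no

Derivation:
Tracking the set through each operation:
Start: {7, 9}
Event 1 (remove 7): removed. Set: {9}
Event 2 (add z): added. Set: {9, z}
Event 3 (remove z): removed. Set: {9}
Event 4 (remove s): not present, no change. Set: {9}
Event 5 (add l): added. Set: {9, l}
Event 6 (remove 9): removed. Set: {l}
Event 7 (remove l): removed. Set: {}
Event 8 (remove s): not present, no change. Set: {}
Event 9 (add z): added. Set: {z}

Final set: {z} (size 1)
p is NOT in the final set.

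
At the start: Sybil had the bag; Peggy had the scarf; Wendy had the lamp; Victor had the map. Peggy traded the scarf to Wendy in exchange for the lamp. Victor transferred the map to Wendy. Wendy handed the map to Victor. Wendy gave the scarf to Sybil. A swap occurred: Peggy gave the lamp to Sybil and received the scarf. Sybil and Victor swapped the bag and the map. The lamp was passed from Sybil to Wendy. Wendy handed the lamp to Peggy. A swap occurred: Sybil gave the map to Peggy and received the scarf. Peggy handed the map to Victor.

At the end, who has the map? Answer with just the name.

Tracking all object holders:
Start: bag:Sybil, scarf:Peggy, lamp:Wendy, map:Victor
Event 1 (swap scarf<->lamp: now scarf:Wendy, lamp:Peggy). State: bag:Sybil, scarf:Wendy, lamp:Peggy, map:Victor
Event 2 (give map: Victor -> Wendy). State: bag:Sybil, scarf:Wendy, lamp:Peggy, map:Wendy
Event 3 (give map: Wendy -> Victor). State: bag:Sybil, scarf:Wendy, lamp:Peggy, map:Victor
Event 4 (give scarf: Wendy -> Sybil). State: bag:Sybil, scarf:Sybil, lamp:Peggy, map:Victor
Event 5 (swap lamp<->scarf: now lamp:Sybil, scarf:Peggy). State: bag:Sybil, scarf:Peggy, lamp:Sybil, map:Victor
Event 6 (swap bag<->map: now bag:Victor, map:Sybil). State: bag:Victor, scarf:Peggy, lamp:Sybil, map:Sybil
Event 7 (give lamp: Sybil -> Wendy). State: bag:Victor, scarf:Peggy, lamp:Wendy, map:Sybil
Event 8 (give lamp: Wendy -> Peggy). State: bag:Victor, scarf:Peggy, lamp:Peggy, map:Sybil
Event 9 (swap map<->scarf: now map:Peggy, scarf:Sybil). State: bag:Victor, scarf:Sybil, lamp:Peggy, map:Peggy
Event 10 (give map: Peggy -> Victor). State: bag:Victor, scarf:Sybil, lamp:Peggy, map:Victor

Final state: bag:Victor, scarf:Sybil, lamp:Peggy, map:Victor
The map is held by Victor.

Answer: Victor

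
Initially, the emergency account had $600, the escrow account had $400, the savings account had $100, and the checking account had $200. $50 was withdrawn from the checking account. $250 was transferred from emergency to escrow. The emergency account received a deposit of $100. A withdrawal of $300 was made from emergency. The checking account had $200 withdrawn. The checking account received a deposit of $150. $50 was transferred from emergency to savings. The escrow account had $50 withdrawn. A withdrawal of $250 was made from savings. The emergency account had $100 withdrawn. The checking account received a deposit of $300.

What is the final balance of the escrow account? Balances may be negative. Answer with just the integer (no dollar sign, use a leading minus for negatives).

Tracking account balances step by step:
Start: emergency=600, escrow=400, savings=100, checking=200
Event 1 (withdraw 50 from checking): checking: 200 - 50 = 150. Balances: emergency=600, escrow=400, savings=100, checking=150
Event 2 (transfer 250 emergency -> escrow): emergency: 600 - 250 = 350, escrow: 400 + 250 = 650. Balances: emergency=350, escrow=650, savings=100, checking=150
Event 3 (deposit 100 to emergency): emergency: 350 + 100 = 450. Balances: emergency=450, escrow=650, savings=100, checking=150
Event 4 (withdraw 300 from emergency): emergency: 450 - 300 = 150. Balances: emergency=150, escrow=650, savings=100, checking=150
Event 5 (withdraw 200 from checking): checking: 150 - 200 = -50. Balances: emergency=150, escrow=650, savings=100, checking=-50
Event 6 (deposit 150 to checking): checking: -50 + 150 = 100. Balances: emergency=150, escrow=650, savings=100, checking=100
Event 7 (transfer 50 emergency -> savings): emergency: 150 - 50 = 100, savings: 100 + 50 = 150. Balances: emergency=100, escrow=650, savings=150, checking=100
Event 8 (withdraw 50 from escrow): escrow: 650 - 50 = 600. Balances: emergency=100, escrow=600, savings=150, checking=100
Event 9 (withdraw 250 from savings): savings: 150 - 250 = -100. Balances: emergency=100, escrow=600, savings=-100, checking=100
Event 10 (withdraw 100 from emergency): emergency: 100 - 100 = 0. Balances: emergency=0, escrow=600, savings=-100, checking=100
Event 11 (deposit 300 to checking): checking: 100 + 300 = 400. Balances: emergency=0, escrow=600, savings=-100, checking=400

Final balance of escrow: 600

Answer: 600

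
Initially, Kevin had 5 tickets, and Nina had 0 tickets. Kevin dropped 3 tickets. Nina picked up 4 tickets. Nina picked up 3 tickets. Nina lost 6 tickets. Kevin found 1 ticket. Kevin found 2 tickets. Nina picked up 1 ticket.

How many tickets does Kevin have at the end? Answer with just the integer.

Tracking counts step by step:
Start: Kevin=5, Nina=0
Event 1 (Kevin -3): Kevin: 5 -> 2. State: Kevin=2, Nina=0
Event 2 (Nina +4): Nina: 0 -> 4. State: Kevin=2, Nina=4
Event 3 (Nina +3): Nina: 4 -> 7. State: Kevin=2, Nina=7
Event 4 (Nina -6): Nina: 7 -> 1. State: Kevin=2, Nina=1
Event 5 (Kevin +1): Kevin: 2 -> 3. State: Kevin=3, Nina=1
Event 6 (Kevin +2): Kevin: 3 -> 5. State: Kevin=5, Nina=1
Event 7 (Nina +1): Nina: 1 -> 2. State: Kevin=5, Nina=2

Kevin's final count: 5

Answer: 5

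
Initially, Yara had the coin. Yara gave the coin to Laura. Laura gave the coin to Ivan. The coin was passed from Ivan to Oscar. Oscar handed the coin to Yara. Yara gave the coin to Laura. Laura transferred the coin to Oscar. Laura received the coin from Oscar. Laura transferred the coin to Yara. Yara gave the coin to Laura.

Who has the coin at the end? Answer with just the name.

Answer: Laura

Derivation:
Tracking the coin through each event:
Start: Yara has the coin.
After event 1: Laura has the coin.
After event 2: Ivan has the coin.
After event 3: Oscar has the coin.
After event 4: Yara has the coin.
After event 5: Laura has the coin.
After event 6: Oscar has the coin.
After event 7: Laura has the coin.
After event 8: Yara has the coin.
After event 9: Laura has the coin.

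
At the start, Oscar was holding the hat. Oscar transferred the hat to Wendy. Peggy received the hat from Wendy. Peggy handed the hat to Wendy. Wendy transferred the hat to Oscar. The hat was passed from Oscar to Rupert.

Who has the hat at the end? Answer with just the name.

Tracking the hat through each event:
Start: Oscar has the hat.
After event 1: Wendy has the hat.
After event 2: Peggy has the hat.
After event 3: Wendy has the hat.
After event 4: Oscar has the hat.
After event 5: Rupert has the hat.

Answer: Rupert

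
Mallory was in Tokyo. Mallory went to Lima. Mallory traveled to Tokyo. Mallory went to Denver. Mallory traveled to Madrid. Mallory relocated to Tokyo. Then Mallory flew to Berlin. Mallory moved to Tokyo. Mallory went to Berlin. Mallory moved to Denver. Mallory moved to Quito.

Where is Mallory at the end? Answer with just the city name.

Tracking Mallory's location:
Start: Mallory is in Tokyo.
After move 1: Tokyo -> Lima. Mallory is in Lima.
After move 2: Lima -> Tokyo. Mallory is in Tokyo.
After move 3: Tokyo -> Denver. Mallory is in Denver.
After move 4: Denver -> Madrid. Mallory is in Madrid.
After move 5: Madrid -> Tokyo. Mallory is in Tokyo.
After move 6: Tokyo -> Berlin. Mallory is in Berlin.
After move 7: Berlin -> Tokyo. Mallory is in Tokyo.
After move 8: Tokyo -> Berlin. Mallory is in Berlin.
After move 9: Berlin -> Denver. Mallory is in Denver.
After move 10: Denver -> Quito. Mallory is in Quito.

Answer: Quito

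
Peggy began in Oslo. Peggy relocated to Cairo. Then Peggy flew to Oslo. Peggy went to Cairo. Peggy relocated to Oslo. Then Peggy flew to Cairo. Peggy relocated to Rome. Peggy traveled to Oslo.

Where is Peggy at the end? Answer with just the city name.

Answer: Oslo

Derivation:
Tracking Peggy's location:
Start: Peggy is in Oslo.
After move 1: Oslo -> Cairo. Peggy is in Cairo.
After move 2: Cairo -> Oslo. Peggy is in Oslo.
After move 3: Oslo -> Cairo. Peggy is in Cairo.
After move 4: Cairo -> Oslo. Peggy is in Oslo.
After move 5: Oslo -> Cairo. Peggy is in Cairo.
After move 6: Cairo -> Rome. Peggy is in Rome.
After move 7: Rome -> Oslo. Peggy is in Oslo.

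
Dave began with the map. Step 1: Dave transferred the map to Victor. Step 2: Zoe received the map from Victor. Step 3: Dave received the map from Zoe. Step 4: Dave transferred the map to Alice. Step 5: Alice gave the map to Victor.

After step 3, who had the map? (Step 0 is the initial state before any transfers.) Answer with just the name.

Answer: Dave

Derivation:
Tracking the map holder through step 3:
After step 0 (start): Dave
After step 1: Victor
After step 2: Zoe
After step 3: Dave

At step 3, the holder is Dave.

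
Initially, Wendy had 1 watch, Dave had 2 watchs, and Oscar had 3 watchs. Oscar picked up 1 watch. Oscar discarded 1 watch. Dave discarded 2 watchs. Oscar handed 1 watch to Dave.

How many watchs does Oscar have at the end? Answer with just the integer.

Answer: 2

Derivation:
Tracking counts step by step:
Start: Wendy=1, Dave=2, Oscar=3
Event 1 (Oscar +1): Oscar: 3 -> 4. State: Wendy=1, Dave=2, Oscar=4
Event 2 (Oscar -1): Oscar: 4 -> 3. State: Wendy=1, Dave=2, Oscar=3
Event 3 (Dave -2): Dave: 2 -> 0. State: Wendy=1, Dave=0, Oscar=3
Event 4 (Oscar -> Dave, 1): Oscar: 3 -> 2, Dave: 0 -> 1. State: Wendy=1, Dave=1, Oscar=2

Oscar's final count: 2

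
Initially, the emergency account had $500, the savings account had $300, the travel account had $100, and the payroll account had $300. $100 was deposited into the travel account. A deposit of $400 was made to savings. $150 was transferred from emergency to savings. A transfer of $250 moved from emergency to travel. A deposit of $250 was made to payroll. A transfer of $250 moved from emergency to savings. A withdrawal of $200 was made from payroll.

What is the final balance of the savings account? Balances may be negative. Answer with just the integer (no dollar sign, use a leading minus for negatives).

Answer: 1100

Derivation:
Tracking account balances step by step:
Start: emergency=500, savings=300, travel=100, payroll=300
Event 1 (deposit 100 to travel): travel: 100 + 100 = 200. Balances: emergency=500, savings=300, travel=200, payroll=300
Event 2 (deposit 400 to savings): savings: 300 + 400 = 700. Balances: emergency=500, savings=700, travel=200, payroll=300
Event 3 (transfer 150 emergency -> savings): emergency: 500 - 150 = 350, savings: 700 + 150 = 850. Balances: emergency=350, savings=850, travel=200, payroll=300
Event 4 (transfer 250 emergency -> travel): emergency: 350 - 250 = 100, travel: 200 + 250 = 450. Balances: emergency=100, savings=850, travel=450, payroll=300
Event 5 (deposit 250 to payroll): payroll: 300 + 250 = 550. Balances: emergency=100, savings=850, travel=450, payroll=550
Event 6 (transfer 250 emergency -> savings): emergency: 100 - 250 = -150, savings: 850 + 250 = 1100. Balances: emergency=-150, savings=1100, travel=450, payroll=550
Event 7 (withdraw 200 from payroll): payroll: 550 - 200 = 350. Balances: emergency=-150, savings=1100, travel=450, payroll=350

Final balance of savings: 1100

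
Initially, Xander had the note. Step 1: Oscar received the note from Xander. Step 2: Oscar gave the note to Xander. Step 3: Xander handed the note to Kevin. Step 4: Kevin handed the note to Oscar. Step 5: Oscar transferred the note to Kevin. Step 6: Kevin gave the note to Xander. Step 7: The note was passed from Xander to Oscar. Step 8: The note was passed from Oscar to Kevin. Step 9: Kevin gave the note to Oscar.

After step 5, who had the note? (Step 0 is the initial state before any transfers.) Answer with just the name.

Tracking the note holder through step 5:
After step 0 (start): Xander
After step 1: Oscar
After step 2: Xander
After step 3: Kevin
After step 4: Oscar
After step 5: Kevin

At step 5, the holder is Kevin.

Answer: Kevin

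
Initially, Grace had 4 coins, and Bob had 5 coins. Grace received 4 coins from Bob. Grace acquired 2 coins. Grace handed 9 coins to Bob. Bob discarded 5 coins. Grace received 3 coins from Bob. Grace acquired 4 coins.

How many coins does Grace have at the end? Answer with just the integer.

Tracking counts step by step:
Start: Grace=4, Bob=5
Event 1 (Bob -> Grace, 4): Bob: 5 -> 1, Grace: 4 -> 8. State: Grace=8, Bob=1
Event 2 (Grace +2): Grace: 8 -> 10. State: Grace=10, Bob=1
Event 3 (Grace -> Bob, 9): Grace: 10 -> 1, Bob: 1 -> 10. State: Grace=1, Bob=10
Event 4 (Bob -5): Bob: 10 -> 5. State: Grace=1, Bob=5
Event 5 (Bob -> Grace, 3): Bob: 5 -> 2, Grace: 1 -> 4. State: Grace=4, Bob=2
Event 6 (Grace +4): Grace: 4 -> 8. State: Grace=8, Bob=2

Grace's final count: 8

Answer: 8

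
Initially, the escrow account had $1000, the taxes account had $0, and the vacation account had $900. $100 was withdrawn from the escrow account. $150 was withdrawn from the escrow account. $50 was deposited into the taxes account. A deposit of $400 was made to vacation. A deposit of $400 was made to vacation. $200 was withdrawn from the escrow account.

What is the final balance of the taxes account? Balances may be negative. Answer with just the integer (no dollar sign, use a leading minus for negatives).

Tracking account balances step by step:
Start: escrow=1000, taxes=0, vacation=900
Event 1 (withdraw 100 from escrow): escrow: 1000 - 100 = 900. Balances: escrow=900, taxes=0, vacation=900
Event 2 (withdraw 150 from escrow): escrow: 900 - 150 = 750. Balances: escrow=750, taxes=0, vacation=900
Event 3 (deposit 50 to taxes): taxes: 0 + 50 = 50. Balances: escrow=750, taxes=50, vacation=900
Event 4 (deposit 400 to vacation): vacation: 900 + 400 = 1300. Balances: escrow=750, taxes=50, vacation=1300
Event 5 (deposit 400 to vacation): vacation: 1300 + 400 = 1700. Balances: escrow=750, taxes=50, vacation=1700
Event 6 (withdraw 200 from escrow): escrow: 750 - 200 = 550. Balances: escrow=550, taxes=50, vacation=1700

Final balance of taxes: 50

Answer: 50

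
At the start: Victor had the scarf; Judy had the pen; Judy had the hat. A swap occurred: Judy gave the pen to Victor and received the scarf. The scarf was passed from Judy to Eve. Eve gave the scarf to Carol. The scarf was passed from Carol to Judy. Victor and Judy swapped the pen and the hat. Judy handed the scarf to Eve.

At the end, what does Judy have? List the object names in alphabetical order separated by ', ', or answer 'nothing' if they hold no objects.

Tracking all object holders:
Start: scarf:Victor, pen:Judy, hat:Judy
Event 1 (swap pen<->scarf: now pen:Victor, scarf:Judy). State: scarf:Judy, pen:Victor, hat:Judy
Event 2 (give scarf: Judy -> Eve). State: scarf:Eve, pen:Victor, hat:Judy
Event 3 (give scarf: Eve -> Carol). State: scarf:Carol, pen:Victor, hat:Judy
Event 4 (give scarf: Carol -> Judy). State: scarf:Judy, pen:Victor, hat:Judy
Event 5 (swap pen<->hat: now pen:Judy, hat:Victor). State: scarf:Judy, pen:Judy, hat:Victor
Event 6 (give scarf: Judy -> Eve). State: scarf:Eve, pen:Judy, hat:Victor

Final state: scarf:Eve, pen:Judy, hat:Victor
Judy holds: pen.

Answer: pen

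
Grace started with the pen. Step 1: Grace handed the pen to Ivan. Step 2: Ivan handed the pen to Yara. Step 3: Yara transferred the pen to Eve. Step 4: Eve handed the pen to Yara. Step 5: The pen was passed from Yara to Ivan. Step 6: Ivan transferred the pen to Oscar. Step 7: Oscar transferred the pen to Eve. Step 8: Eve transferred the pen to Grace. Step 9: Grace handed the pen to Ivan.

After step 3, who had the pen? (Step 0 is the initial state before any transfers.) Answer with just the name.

Tracking the pen holder through step 3:
After step 0 (start): Grace
After step 1: Ivan
After step 2: Yara
After step 3: Eve

At step 3, the holder is Eve.

Answer: Eve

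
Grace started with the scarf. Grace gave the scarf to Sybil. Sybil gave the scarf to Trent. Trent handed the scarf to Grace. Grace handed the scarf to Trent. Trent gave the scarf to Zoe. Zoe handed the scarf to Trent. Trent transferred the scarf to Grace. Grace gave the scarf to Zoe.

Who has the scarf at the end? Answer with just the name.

Answer: Zoe

Derivation:
Tracking the scarf through each event:
Start: Grace has the scarf.
After event 1: Sybil has the scarf.
After event 2: Trent has the scarf.
After event 3: Grace has the scarf.
After event 4: Trent has the scarf.
After event 5: Zoe has the scarf.
After event 6: Trent has the scarf.
After event 7: Grace has the scarf.
After event 8: Zoe has the scarf.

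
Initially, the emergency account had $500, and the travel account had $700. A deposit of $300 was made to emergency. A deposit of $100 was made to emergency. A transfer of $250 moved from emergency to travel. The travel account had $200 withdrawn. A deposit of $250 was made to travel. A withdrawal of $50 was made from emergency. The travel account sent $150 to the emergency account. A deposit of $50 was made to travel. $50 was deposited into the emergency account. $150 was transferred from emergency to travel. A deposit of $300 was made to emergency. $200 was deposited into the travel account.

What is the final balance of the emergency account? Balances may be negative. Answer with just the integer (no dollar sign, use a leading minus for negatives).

Answer: 950

Derivation:
Tracking account balances step by step:
Start: emergency=500, travel=700
Event 1 (deposit 300 to emergency): emergency: 500 + 300 = 800. Balances: emergency=800, travel=700
Event 2 (deposit 100 to emergency): emergency: 800 + 100 = 900. Balances: emergency=900, travel=700
Event 3 (transfer 250 emergency -> travel): emergency: 900 - 250 = 650, travel: 700 + 250 = 950. Balances: emergency=650, travel=950
Event 4 (withdraw 200 from travel): travel: 950 - 200 = 750. Balances: emergency=650, travel=750
Event 5 (deposit 250 to travel): travel: 750 + 250 = 1000. Balances: emergency=650, travel=1000
Event 6 (withdraw 50 from emergency): emergency: 650 - 50 = 600. Balances: emergency=600, travel=1000
Event 7 (transfer 150 travel -> emergency): travel: 1000 - 150 = 850, emergency: 600 + 150 = 750. Balances: emergency=750, travel=850
Event 8 (deposit 50 to travel): travel: 850 + 50 = 900. Balances: emergency=750, travel=900
Event 9 (deposit 50 to emergency): emergency: 750 + 50 = 800. Balances: emergency=800, travel=900
Event 10 (transfer 150 emergency -> travel): emergency: 800 - 150 = 650, travel: 900 + 150 = 1050. Balances: emergency=650, travel=1050
Event 11 (deposit 300 to emergency): emergency: 650 + 300 = 950. Balances: emergency=950, travel=1050
Event 12 (deposit 200 to travel): travel: 1050 + 200 = 1250. Balances: emergency=950, travel=1250

Final balance of emergency: 950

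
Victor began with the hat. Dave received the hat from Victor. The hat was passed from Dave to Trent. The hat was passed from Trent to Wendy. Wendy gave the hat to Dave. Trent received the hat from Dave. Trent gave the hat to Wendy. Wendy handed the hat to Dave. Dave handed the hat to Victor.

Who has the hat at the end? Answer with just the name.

Tracking the hat through each event:
Start: Victor has the hat.
After event 1: Dave has the hat.
After event 2: Trent has the hat.
After event 3: Wendy has the hat.
After event 4: Dave has the hat.
After event 5: Trent has the hat.
After event 6: Wendy has the hat.
After event 7: Dave has the hat.
After event 8: Victor has the hat.

Answer: Victor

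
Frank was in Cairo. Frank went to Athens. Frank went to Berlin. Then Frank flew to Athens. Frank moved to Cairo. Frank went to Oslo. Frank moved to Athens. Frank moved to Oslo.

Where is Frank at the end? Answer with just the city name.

Tracking Frank's location:
Start: Frank is in Cairo.
After move 1: Cairo -> Athens. Frank is in Athens.
After move 2: Athens -> Berlin. Frank is in Berlin.
After move 3: Berlin -> Athens. Frank is in Athens.
After move 4: Athens -> Cairo. Frank is in Cairo.
After move 5: Cairo -> Oslo. Frank is in Oslo.
After move 6: Oslo -> Athens. Frank is in Athens.
After move 7: Athens -> Oslo. Frank is in Oslo.

Answer: Oslo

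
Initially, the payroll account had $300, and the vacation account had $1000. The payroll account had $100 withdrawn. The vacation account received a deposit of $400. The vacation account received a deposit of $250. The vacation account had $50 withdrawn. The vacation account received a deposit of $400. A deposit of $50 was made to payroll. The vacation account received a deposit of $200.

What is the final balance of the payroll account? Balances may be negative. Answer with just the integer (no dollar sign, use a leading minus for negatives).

Tracking account balances step by step:
Start: payroll=300, vacation=1000
Event 1 (withdraw 100 from payroll): payroll: 300 - 100 = 200. Balances: payroll=200, vacation=1000
Event 2 (deposit 400 to vacation): vacation: 1000 + 400 = 1400. Balances: payroll=200, vacation=1400
Event 3 (deposit 250 to vacation): vacation: 1400 + 250 = 1650. Balances: payroll=200, vacation=1650
Event 4 (withdraw 50 from vacation): vacation: 1650 - 50 = 1600. Balances: payroll=200, vacation=1600
Event 5 (deposit 400 to vacation): vacation: 1600 + 400 = 2000. Balances: payroll=200, vacation=2000
Event 6 (deposit 50 to payroll): payroll: 200 + 50 = 250. Balances: payroll=250, vacation=2000
Event 7 (deposit 200 to vacation): vacation: 2000 + 200 = 2200. Balances: payroll=250, vacation=2200

Final balance of payroll: 250

Answer: 250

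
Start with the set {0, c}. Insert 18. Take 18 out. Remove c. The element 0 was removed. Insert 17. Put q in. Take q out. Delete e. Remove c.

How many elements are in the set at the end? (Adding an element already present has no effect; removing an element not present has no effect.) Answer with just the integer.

Answer: 1

Derivation:
Tracking the set through each operation:
Start: {0, c}
Event 1 (add 18): added. Set: {0, 18, c}
Event 2 (remove 18): removed. Set: {0, c}
Event 3 (remove c): removed. Set: {0}
Event 4 (remove 0): removed. Set: {}
Event 5 (add 17): added. Set: {17}
Event 6 (add q): added. Set: {17, q}
Event 7 (remove q): removed. Set: {17}
Event 8 (remove e): not present, no change. Set: {17}
Event 9 (remove c): not present, no change. Set: {17}

Final set: {17} (size 1)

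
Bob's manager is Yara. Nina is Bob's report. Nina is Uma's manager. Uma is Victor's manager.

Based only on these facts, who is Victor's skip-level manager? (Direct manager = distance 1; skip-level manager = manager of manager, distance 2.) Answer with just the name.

Reconstructing the manager chain from the given facts:
  Yara -> Bob -> Nina -> Uma -> Victor
(each arrow means 'manager of the next')
Positions in the chain (0 = top):
  position of Yara: 0
  position of Bob: 1
  position of Nina: 2
  position of Uma: 3
  position of Victor: 4

Victor is at position 4; the skip-level manager is 2 steps up the chain, i.e. position 2: Nina.

Answer: Nina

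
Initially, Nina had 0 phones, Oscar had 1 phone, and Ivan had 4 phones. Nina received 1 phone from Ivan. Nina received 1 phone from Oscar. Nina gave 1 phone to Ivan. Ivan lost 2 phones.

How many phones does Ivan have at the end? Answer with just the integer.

Tracking counts step by step:
Start: Nina=0, Oscar=1, Ivan=4
Event 1 (Ivan -> Nina, 1): Ivan: 4 -> 3, Nina: 0 -> 1. State: Nina=1, Oscar=1, Ivan=3
Event 2 (Oscar -> Nina, 1): Oscar: 1 -> 0, Nina: 1 -> 2. State: Nina=2, Oscar=0, Ivan=3
Event 3 (Nina -> Ivan, 1): Nina: 2 -> 1, Ivan: 3 -> 4. State: Nina=1, Oscar=0, Ivan=4
Event 4 (Ivan -2): Ivan: 4 -> 2. State: Nina=1, Oscar=0, Ivan=2

Ivan's final count: 2

Answer: 2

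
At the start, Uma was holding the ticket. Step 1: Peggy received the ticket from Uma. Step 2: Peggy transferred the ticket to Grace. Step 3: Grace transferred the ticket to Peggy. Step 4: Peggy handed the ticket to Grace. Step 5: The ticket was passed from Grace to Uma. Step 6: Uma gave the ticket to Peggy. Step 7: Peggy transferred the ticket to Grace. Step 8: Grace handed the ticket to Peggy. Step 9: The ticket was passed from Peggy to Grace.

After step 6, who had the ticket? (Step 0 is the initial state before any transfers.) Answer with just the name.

Answer: Peggy

Derivation:
Tracking the ticket holder through step 6:
After step 0 (start): Uma
After step 1: Peggy
After step 2: Grace
After step 3: Peggy
After step 4: Grace
After step 5: Uma
After step 6: Peggy

At step 6, the holder is Peggy.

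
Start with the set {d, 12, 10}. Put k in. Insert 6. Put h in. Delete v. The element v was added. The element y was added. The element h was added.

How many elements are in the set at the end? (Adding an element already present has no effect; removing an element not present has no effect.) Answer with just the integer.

Answer: 8

Derivation:
Tracking the set through each operation:
Start: {10, 12, d}
Event 1 (add k): added. Set: {10, 12, d, k}
Event 2 (add 6): added. Set: {10, 12, 6, d, k}
Event 3 (add h): added. Set: {10, 12, 6, d, h, k}
Event 4 (remove v): not present, no change. Set: {10, 12, 6, d, h, k}
Event 5 (add v): added. Set: {10, 12, 6, d, h, k, v}
Event 6 (add y): added. Set: {10, 12, 6, d, h, k, v, y}
Event 7 (add h): already present, no change. Set: {10, 12, 6, d, h, k, v, y}

Final set: {10, 12, 6, d, h, k, v, y} (size 8)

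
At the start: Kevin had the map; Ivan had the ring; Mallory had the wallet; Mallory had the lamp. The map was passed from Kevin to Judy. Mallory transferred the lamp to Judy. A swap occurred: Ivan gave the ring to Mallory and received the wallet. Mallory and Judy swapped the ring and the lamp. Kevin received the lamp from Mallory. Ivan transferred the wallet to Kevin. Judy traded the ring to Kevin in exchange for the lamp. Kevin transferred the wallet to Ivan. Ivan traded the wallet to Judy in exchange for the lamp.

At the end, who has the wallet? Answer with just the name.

Answer: Judy

Derivation:
Tracking all object holders:
Start: map:Kevin, ring:Ivan, wallet:Mallory, lamp:Mallory
Event 1 (give map: Kevin -> Judy). State: map:Judy, ring:Ivan, wallet:Mallory, lamp:Mallory
Event 2 (give lamp: Mallory -> Judy). State: map:Judy, ring:Ivan, wallet:Mallory, lamp:Judy
Event 3 (swap ring<->wallet: now ring:Mallory, wallet:Ivan). State: map:Judy, ring:Mallory, wallet:Ivan, lamp:Judy
Event 4 (swap ring<->lamp: now ring:Judy, lamp:Mallory). State: map:Judy, ring:Judy, wallet:Ivan, lamp:Mallory
Event 5 (give lamp: Mallory -> Kevin). State: map:Judy, ring:Judy, wallet:Ivan, lamp:Kevin
Event 6 (give wallet: Ivan -> Kevin). State: map:Judy, ring:Judy, wallet:Kevin, lamp:Kevin
Event 7 (swap ring<->lamp: now ring:Kevin, lamp:Judy). State: map:Judy, ring:Kevin, wallet:Kevin, lamp:Judy
Event 8 (give wallet: Kevin -> Ivan). State: map:Judy, ring:Kevin, wallet:Ivan, lamp:Judy
Event 9 (swap wallet<->lamp: now wallet:Judy, lamp:Ivan). State: map:Judy, ring:Kevin, wallet:Judy, lamp:Ivan

Final state: map:Judy, ring:Kevin, wallet:Judy, lamp:Ivan
The wallet is held by Judy.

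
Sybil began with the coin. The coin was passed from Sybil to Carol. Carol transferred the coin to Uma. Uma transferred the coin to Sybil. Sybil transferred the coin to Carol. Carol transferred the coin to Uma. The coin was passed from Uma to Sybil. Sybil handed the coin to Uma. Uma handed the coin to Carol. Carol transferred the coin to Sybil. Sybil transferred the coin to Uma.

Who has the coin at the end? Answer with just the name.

Answer: Uma

Derivation:
Tracking the coin through each event:
Start: Sybil has the coin.
After event 1: Carol has the coin.
After event 2: Uma has the coin.
After event 3: Sybil has the coin.
After event 4: Carol has the coin.
After event 5: Uma has the coin.
After event 6: Sybil has the coin.
After event 7: Uma has the coin.
After event 8: Carol has the coin.
After event 9: Sybil has the coin.
After event 10: Uma has the coin.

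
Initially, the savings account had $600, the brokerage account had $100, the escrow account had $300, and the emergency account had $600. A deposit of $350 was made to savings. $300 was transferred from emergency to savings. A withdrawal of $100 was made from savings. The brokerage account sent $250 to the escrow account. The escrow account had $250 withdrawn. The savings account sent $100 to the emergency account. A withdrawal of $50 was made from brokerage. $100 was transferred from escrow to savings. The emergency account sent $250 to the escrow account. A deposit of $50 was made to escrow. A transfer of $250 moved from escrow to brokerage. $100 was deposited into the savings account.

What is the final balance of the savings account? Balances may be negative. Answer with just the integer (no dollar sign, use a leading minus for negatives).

Tracking account balances step by step:
Start: savings=600, brokerage=100, escrow=300, emergency=600
Event 1 (deposit 350 to savings): savings: 600 + 350 = 950. Balances: savings=950, brokerage=100, escrow=300, emergency=600
Event 2 (transfer 300 emergency -> savings): emergency: 600 - 300 = 300, savings: 950 + 300 = 1250. Balances: savings=1250, brokerage=100, escrow=300, emergency=300
Event 3 (withdraw 100 from savings): savings: 1250 - 100 = 1150. Balances: savings=1150, brokerage=100, escrow=300, emergency=300
Event 4 (transfer 250 brokerage -> escrow): brokerage: 100 - 250 = -150, escrow: 300 + 250 = 550. Balances: savings=1150, brokerage=-150, escrow=550, emergency=300
Event 5 (withdraw 250 from escrow): escrow: 550 - 250 = 300. Balances: savings=1150, brokerage=-150, escrow=300, emergency=300
Event 6 (transfer 100 savings -> emergency): savings: 1150 - 100 = 1050, emergency: 300 + 100 = 400. Balances: savings=1050, brokerage=-150, escrow=300, emergency=400
Event 7 (withdraw 50 from brokerage): brokerage: -150 - 50 = -200. Balances: savings=1050, brokerage=-200, escrow=300, emergency=400
Event 8 (transfer 100 escrow -> savings): escrow: 300 - 100 = 200, savings: 1050 + 100 = 1150. Balances: savings=1150, brokerage=-200, escrow=200, emergency=400
Event 9 (transfer 250 emergency -> escrow): emergency: 400 - 250 = 150, escrow: 200 + 250 = 450. Balances: savings=1150, brokerage=-200, escrow=450, emergency=150
Event 10 (deposit 50 to escrow): escrow: 450 + 50 = 500. Balances: savings=1150, brokerage=-200, escrow=500, emergency=150
Event 11 (transfer 250 escrow -> brokerage): escrow: 500 - 250 = 250, brokerage: -200 + 250 = 50. Balances: savings=1150, brokerage=50, escrow=250, emergency=150
Event 12 (deposit 100 to savings): savings: 1150 + 100 = 1250. Balances: savings=1250, brokerage=50, escrow=250, emergency=150

Final balance of savings: 1250

Answer: 1250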